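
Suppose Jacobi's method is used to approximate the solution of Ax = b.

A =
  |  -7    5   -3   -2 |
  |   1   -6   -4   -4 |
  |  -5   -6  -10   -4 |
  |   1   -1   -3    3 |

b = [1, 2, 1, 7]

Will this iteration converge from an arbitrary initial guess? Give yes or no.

no

Split A = D + L + U, D = diag(-7, -6, -10, 3).
Jacobi: T = -D⁻¹(L+U), T[0,1] = -(5)/(-7) = +0.7143; T[0,0] = 0.
  T[0,:] = [+0.0000, +0.7143, -0.4286, -0.2857]
  T[1,:] = [+0.1667, +0.0000, -0.6667, -0.6667]
  T[2,:] = [-0.5000, -0.6000, +0.0000, -0.4000]
  T[3,:] = [-0.3333, +0.3333, +1.0000, +0.0000]
moduli |λ_i(T)| = 1.1428, 0.9184, 0.9184, 0.3063.
spectral radius ρ = 1.1428; 1.1428 > 1 ⇒ diverges.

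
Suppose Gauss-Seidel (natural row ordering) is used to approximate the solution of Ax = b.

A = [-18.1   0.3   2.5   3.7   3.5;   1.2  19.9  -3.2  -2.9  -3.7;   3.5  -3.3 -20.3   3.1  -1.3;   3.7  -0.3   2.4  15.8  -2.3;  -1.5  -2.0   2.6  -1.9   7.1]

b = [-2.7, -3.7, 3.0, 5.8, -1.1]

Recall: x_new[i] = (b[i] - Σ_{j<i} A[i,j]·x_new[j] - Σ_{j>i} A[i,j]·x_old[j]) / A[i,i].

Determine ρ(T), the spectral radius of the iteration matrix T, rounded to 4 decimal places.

0.1527

Write A = D+L+U with D = diag(-18.1, 19.9, -20.3, 15.8, 7.1).
Gauss-Seidel: T = -(D+L)⁻¹U, row 0 first, T[0,4] = -(3.5)/(-18.1) = +0.1934; later rows by forward substitution.
  T[0,:] = [+0.0000  +0.0166  +0.1381  +0.2044  +0.1934]
  T[1,:] = [+0.0000  -0.0010  +0.1525  +0.1334  +0.1743]
  T[2,:] = [+0.0000  +0.0030  -0.0010  +0.1663  -0.0590]
  T[3,:] = [+0.0000  -0.0044  -0.0293  -0.0706  +0.1126]
  T[4,:] = [+0.0000  +0.0009  +0.0646  +0.0010  +0.1417]
|λ(T)| sorted: 0.1527, 0.1028, 0.1028, 0.0078, 0.0000.
spectral radius ρ = 0.1527; 0.1527 < 1: convergent.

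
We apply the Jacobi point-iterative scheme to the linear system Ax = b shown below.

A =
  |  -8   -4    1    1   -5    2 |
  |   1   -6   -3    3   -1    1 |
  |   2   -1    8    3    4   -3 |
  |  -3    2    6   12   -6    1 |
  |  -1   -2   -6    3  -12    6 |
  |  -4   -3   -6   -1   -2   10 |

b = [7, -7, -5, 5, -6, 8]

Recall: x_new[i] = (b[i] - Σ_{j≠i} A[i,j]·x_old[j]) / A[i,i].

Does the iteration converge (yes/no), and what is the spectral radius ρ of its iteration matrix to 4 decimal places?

no, ρ = 1.1757

Let D = diag(-8, -6, 8, 12, -12, 10); L, U the strict triangles.
Jacobi: T = -D⁻¹(L+U), T[0,2] = -(1)/(-8) = +0.1250; T[0,0] = 0.
  T[0,:] = [+0.0000  -0.5000  +0.1250  +0.1250  -0.6250  +0.2500]
  T[1,:] = [+0.1667  +0.0000  -0.5000  +0.5000  -0.1667  +0.1667]
  T[2,:] = [-0.2500  +0.1250  +0.0000  -0.3750  -0.5000  +0.3750]
  T[3,:] = [+0.2500  -0.1667  -0.5000  +0.0000  +0.5000  -0.0833]
  T[4,:] = [-0.0833  -0.1667  -0.5000  +0.2500  +0.0000  +0.5000]
  T[5,:] = [+0.4000  +0.3000  +0.6000  +0.1000  +0.2000  +0.0000]
|roots of det(T-λI)|: 1.1757, 0.5685, 0.5685, 0.5400, 0.5400, 0.4334.
ρ = 1.1757; 1.1757 > 1 ⇒ diverges.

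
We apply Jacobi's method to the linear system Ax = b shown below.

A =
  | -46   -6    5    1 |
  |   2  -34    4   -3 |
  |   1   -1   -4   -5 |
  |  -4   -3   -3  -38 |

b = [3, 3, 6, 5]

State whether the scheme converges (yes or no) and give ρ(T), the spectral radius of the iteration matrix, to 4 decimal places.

Let D = diag(-46, -34, -4, -38); L, U the strict triangles.
Jacobi T = -D⁻¹(L+U): T[0,1] = -(-6)/(-46) = -0.1304; T[0,0] = 0.
  T[0,:] = [+0.0000, -0.1304, +0.1087, +0.0217]
  T[1,:] = [+0.0588, +0.0000, +0.1176, -0.0882]
  T[2,:] = [+0.2500, -0.2500, +0.0000, -1.2500]
  T[3,:] = [-0.1053, -0.0789, -0.0789, +0.0000]
|λ(T)| sorted: 0.3604, 0.2500, 0.2500, 0.0618.
ρ(T) = max|λ| = 0.3604; 0.3604 < 1: convergent.

yes, ρ = 0.3604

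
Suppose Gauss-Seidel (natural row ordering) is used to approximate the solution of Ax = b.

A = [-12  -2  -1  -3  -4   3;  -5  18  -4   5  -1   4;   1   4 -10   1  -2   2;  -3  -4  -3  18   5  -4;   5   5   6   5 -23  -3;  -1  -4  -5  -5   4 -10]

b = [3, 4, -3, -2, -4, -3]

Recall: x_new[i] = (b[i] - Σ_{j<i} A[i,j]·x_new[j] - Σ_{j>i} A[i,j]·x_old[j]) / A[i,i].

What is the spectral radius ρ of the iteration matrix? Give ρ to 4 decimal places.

0.5261

Split A = D + L + U, D = diag(-12, 18, -10, 18, -23, -10).
T_GS = -(D+L)⁻¹U: row 0 first, T[0,1] = -(-2)/(-12) = -0.1667; later rows by forward substitution.
  T[0,:] = [+0.0000, -0.1667, -0.0833, -0.2500, -0.3333, +0.2500]
  T[1,:] = [+0.0000, -0.0463, +0.1991, -0.3472, -0.0370, -0.1528]
  T[2,:] = [+0.0000, -0.0352, +0.0713, -0.0639, -0.2481, +0.1639]
  T[3,:] = [+0.0000, -0.0439, +0.0422, -0.1295, -0.3829, +0.2573]
  T[4,:] = [+0.0000, -0.0650, +0.0529, -0.1746, -0.2285, -0.0106]
  T[5,:] = [+0.0000, +0.0487, -0.1069, +0.1907, +0.2723, -0.1787]
eigenvalue magnitudes: 0.5261, 0.0914, 0.0914, 0.0892, 0.0342, 0.0000.
spectral radius ρ = 0.5261; 0.5261 < 1 ⇒ converges.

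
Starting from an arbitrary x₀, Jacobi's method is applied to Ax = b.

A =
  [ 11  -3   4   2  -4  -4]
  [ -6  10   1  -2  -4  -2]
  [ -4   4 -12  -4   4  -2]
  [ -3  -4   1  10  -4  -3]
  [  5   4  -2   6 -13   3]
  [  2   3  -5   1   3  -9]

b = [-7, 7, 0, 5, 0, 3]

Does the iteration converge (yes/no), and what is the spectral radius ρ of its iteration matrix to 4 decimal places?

no, ρ = 1.1807

Write A = D+L+U with D = diag(11, 10, -12, 10, -13, -9).
Jacobi: T = -D⁻¹(L+U), T[3,4] = -(-4)/(10) = +0.4000; T[3,3] = 0.
  T[0,:] = [+0.0000, +0.2727, -0.3636, -0.1818, +0.3636, +0.3636]
  T[1,:] = [+0.6000, +0.0000, -0.1000, +0.2000, +0.4000, +0.2000]
  T[2,:] = [-0.3333, +0.3333, +0.0000, -0.3333, +0.3333, -0.1667]
  T[3,:] = [+0.3000, +0.4000, -0.1000, +0.0000, +0.4000, +0.3000]
  T[4,:] = [+0.3846, +0.3077, -0.1538, +0.4615, +0.0000, +0.2308]
  T[5,:] = [+0.2222, +0.3333, -0.5556, +0.1111, +0.3333, +0.0000]
|eigenvalues of T|: 1.1807, 0.5739, 0.5739, 0.3166, 0.2939, 0.1181.
spectral radius ρ = 1.1807; 1.1807 > 1: divergent.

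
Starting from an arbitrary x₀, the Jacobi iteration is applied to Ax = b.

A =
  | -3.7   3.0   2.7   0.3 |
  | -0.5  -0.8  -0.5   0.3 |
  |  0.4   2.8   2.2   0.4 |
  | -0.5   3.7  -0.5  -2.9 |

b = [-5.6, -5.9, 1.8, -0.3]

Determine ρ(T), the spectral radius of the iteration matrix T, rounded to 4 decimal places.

1.2182

Write A = D+L+U with D = diag(-3.7, -0.8, 2.2, -2.9).
Jacobi T = -D⁻¹(L+U): T[3,0] = -(-0.5)/(-2.9) = -0.1724; T[3,3] = 0.
  T[0,:] = [+0.0000  +0.8108  +0.7297  +0.0811]
  T[1,:] = [-0.6250  +0.0000  -0.6250  +0.3750]
  T[2,:] = [-0.1818  -1.2727  +0.0000  -0.1818]
  T[3,:] = [-0.1724  +1.2759  -0.1724  +0.0000]
|eigenvalues of T|: 1.2182, 0.7075, 0.7075, 0.4110.
ρ = 1.2182; 1.2182 > 1 ⇒ diverges.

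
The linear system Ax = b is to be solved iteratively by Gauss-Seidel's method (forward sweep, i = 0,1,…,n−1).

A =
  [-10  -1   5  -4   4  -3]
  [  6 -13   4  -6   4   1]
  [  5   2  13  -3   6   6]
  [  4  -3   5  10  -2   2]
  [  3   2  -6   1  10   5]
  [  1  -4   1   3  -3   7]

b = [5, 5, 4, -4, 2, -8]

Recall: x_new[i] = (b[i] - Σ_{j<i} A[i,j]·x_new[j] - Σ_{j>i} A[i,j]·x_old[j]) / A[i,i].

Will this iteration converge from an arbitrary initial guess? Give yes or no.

Let D = diag(-10, -13, 13, 10, 10, 7); L, U the strict triangles.
Gauss-Seidel: T = -(D+L)⁻¹U, row 0 first, T[0,5] = -(-3)/(-10) = -0.3000; later rows by forward substitution.
  T[0,:] = [+0.0000, -0.1000, +0.5000, -0.4000, +0.4000, -0.3000]
  T[1,:] = [+0.0000, -0.0462, +0.5385, -0.6462, +0.4923, -0.0615]
  T[2,:] = [+0.0000, +0.0456, -0.2751, +0.4840, -0.6911, -0.3367]
  T[3,:] = [+0.0000, +0.0034, +0.0991, -0.2759, +0.5333, +0.0699]
  T[4,:] = [+0.0000, +0.0662, -0.4327, +0.5672, -0.6865, -0.6067]
  T[5,:] = [+0.0000, +0.0083, +0.0477, -0.0199, -0.1998, -0.2342]
eigenvalue magnitudes: 1.4817, 0.2326, 0.2071, 0.0433, 0.0328, 0.0000.
ρ(T) = max|λ| = 1.4817; 1.4817 > 1: divergent.

no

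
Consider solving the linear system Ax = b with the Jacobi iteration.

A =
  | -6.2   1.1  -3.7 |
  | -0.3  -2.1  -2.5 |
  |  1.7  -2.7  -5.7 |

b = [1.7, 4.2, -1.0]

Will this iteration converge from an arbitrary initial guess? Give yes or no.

Split A = D + L + U, D = diag(-6.2, -2.1, -5.7).
T_J = -D⁻¹(L+U): T[2,1] = -(-2.7)/(-5.7) = -0.4737; T[2,2] = 0.
  T[0,:] = [+0.0000, +0.1774, -0.5968]
  T[1,:] = [-0.1429, +0.0000, -1.1905]
  T[2,:] = [+0.2982, -0.4737, +0.0000]
moduli |λ_i(T)| = 0.7113, 0.3812, 0.3812.
ρ(T) = max|λ| = 0.7113; 0.7113 < 1 ⇒ converges.

yes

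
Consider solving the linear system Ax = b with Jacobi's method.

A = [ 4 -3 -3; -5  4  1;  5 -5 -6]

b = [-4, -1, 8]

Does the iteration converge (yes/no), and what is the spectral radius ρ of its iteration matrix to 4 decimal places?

Write A = D+L+U with D = diag(4, 4, -6).
Jacobi T = -D⁻¹(L+U): T[0,1] = -(-3)/(4) = +0.7500; T[0,0] = 0.
  T[0,:] = [+0.0000  +0.7500  +0.7500]
  T[1,:] = [+1.2500  +0.0000  -0.2500]
  T[2,:] = [+0.8333  -0.8333  +0.0000]
|eigenvalues of T|: 1.5423, 0.7797, 0.7797.
ρ(T) = max|λ| = 1.5423; 1.5423 > 1: divergent.

no, ρ = 1.5423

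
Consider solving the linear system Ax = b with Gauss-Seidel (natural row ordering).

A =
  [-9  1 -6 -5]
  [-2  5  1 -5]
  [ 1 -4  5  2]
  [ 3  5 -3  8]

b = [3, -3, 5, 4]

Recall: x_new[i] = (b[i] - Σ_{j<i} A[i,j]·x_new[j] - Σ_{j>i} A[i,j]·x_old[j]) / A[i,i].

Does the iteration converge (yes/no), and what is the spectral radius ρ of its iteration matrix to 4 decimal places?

A = D + L + U where D = diag(-9, 5, 5, 8).
GS T = -(D+L)⁻¹U: row 0 first, T[0,3] = -(-5)/(-9) = -0.5556; later rows by forward substitution.
  T[0,:] = [+0.0000, +0.1111, -0.6667, -0.5556]
  T[1,:] = [+0.0000, +0.0444, -0.4667, +0.7778]
  T[2,:] = [+0.0000, +0.0133, -0.2400, +0.3333]
  T[3,:] = [+0.0000, -0.0644, +0.4517, -0.1528]
|roots of det(T-λI)|: 0.5087, 0.0810, 0.0810, 0.0000.
ρ(T) = max|λ| = 0.5087; 0.5087 < 1: convergent.

yes, ρ = 0.5087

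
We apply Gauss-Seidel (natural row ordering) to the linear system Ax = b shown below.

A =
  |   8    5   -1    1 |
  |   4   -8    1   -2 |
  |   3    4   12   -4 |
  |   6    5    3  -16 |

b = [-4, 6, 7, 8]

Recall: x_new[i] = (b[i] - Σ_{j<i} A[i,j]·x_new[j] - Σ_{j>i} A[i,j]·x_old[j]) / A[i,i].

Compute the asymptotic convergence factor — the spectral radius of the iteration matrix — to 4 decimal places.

0.6723

Diagonal D = diag(8, -8, 12, -16); L, U strict lower/upper.
T_GS = -(D+L)⁻¹U: row 0 first, T[0,3] = -(1)/(8) = -0.1250; later rows by forward substitution.
  T[0,:] = [+0.0000 -0.6250 +0.1250 -0.1250]
  T[1,:] = [+0.0000 -0.3125 +0.1875 -0.3125]
  T[2,:] = [+0.0000 +0.2604 -0.0938 +0.4688]
  T[3,:] = [+0.0000 -0.2832 +0.0879 -0.0566]
|λ(T)| sorted: 0.6723, 0.1205, 0.1205, 0.0000.
ρ = 0.6723; 0.6723 < 1 ⇒ converges.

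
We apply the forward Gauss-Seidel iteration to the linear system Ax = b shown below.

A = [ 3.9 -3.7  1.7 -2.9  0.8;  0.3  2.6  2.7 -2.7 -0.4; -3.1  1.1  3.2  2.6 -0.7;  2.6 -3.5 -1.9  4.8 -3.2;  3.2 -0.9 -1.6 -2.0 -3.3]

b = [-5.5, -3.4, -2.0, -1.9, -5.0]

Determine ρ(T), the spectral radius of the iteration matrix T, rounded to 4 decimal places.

Diagonal D = diag(3.9, 2.6, 3.2, 4.8, -3.3); L, U strict lower/upper.
T_GS = -(D+L)⁻¹U: row 0 first, T[0,4] = -(0.8)/(3.9) = -0.2051; later rows by forward substitution.
  T[0,:] = [+0.0000 +0.9487 -0.4359 +0.7436 -0.2051]
  T[1,:] = [+0.0000 -0.1095 -0.9882 +0.9527 +0.1775]
  T[2,:] = [+0.0000 +0.9567 -0.0826 -0.4196 -0.0410]
  T[3,:] = [+0.0000 -0.2150 -0.5171 +0.1258 +0.8910]
  T[4,:] = [+0.0000 +0.6163 +0.2003 +0.5885 -0.7674]
eigenvalue magnitudes: 1.2120, 0.9276, 0.9276, 0.4962, 0.0000.
spectral radius ρ = 1.2120; 1.2120 > 1, so it fails to converge.

1.2120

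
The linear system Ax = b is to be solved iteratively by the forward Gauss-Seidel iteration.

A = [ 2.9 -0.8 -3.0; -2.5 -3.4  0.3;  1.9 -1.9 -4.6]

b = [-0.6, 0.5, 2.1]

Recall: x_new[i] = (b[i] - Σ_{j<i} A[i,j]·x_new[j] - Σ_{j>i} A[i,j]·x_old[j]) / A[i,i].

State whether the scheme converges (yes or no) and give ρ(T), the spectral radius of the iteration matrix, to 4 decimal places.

yes, ρ = 0.5215

Diagonal D = diag(2.9, -3.4, -4.6); L, U strict lower/upper.
T_GS = -(D+L)⁻¹U: row 0 first, T[0,1] = -(-0.8)/(2.9) = +0.2759; later rows by forward substitution.
  T[0,:] = [+0.0000 +0.2759 +1.0345]
  T[1,:] = [+0.0000 -0.2028 -0.6724]
  T[2,:] = [+0.0000 +0.1977 +0.7050]
eigenvalue magnitudes: 0.5215, 0.0193, 0.0000.
ρ(T) = max|λ| = 0.5215; 0.5215 < 1 ⇒ converges.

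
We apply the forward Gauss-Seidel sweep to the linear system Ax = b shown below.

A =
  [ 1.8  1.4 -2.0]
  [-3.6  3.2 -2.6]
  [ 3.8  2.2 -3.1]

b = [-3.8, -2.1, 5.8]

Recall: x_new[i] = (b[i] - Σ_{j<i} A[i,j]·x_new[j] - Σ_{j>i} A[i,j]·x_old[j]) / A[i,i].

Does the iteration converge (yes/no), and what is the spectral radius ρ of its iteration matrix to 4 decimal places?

Split A = D + L + U, D = diag(1.8, 3.2, -3.1).
T_GS = -(D+L)⁻¹U: row 0 first, T[0,2] = -(-2)/(1.8) = +1.1111; later rows by forward substitution.
  T[0,:] = [+0.0000, -0.7778, +1.1111]
  T[1,:] = [+0.0000, -0.8750, +2.0625]
  T[2,:] = [+0.0000, -1.5744, +2.8257]
|eigenvalues of T|: 1.3957, 0.5550, 0.0000.
spectral radius ρ = 1.3957; 1.3957 > 1 ⇒ diverges.

no, ρ = 1.3957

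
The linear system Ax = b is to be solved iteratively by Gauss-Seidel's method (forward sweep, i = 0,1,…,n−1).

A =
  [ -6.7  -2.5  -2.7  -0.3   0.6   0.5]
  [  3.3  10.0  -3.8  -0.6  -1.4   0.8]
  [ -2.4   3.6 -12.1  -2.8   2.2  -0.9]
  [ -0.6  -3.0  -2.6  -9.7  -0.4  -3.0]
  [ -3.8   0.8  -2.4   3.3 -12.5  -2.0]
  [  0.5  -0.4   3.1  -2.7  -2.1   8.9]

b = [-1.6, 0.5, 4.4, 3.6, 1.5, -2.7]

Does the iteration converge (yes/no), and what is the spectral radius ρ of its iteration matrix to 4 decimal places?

Diagonal D = diag(-6.7, 10, -12.1, -9.7, -12.5, 8.9); L, U strict lower/upper.
GS T = -(D+L)⁻¹U: row 0 first, T[0,5] = -(0.5)/(-6.7) = +0.0746; later rows by forward substitution.
  T[0,:] = [+0.0000  -0.3731  -0.4030  -0.0448  +0.0896  +0.0746]
  T[1,:] = [+0.0000  +0.1231  +0.5130  +0.0748  +0.1104  -0.1046]
  T[2,:] = [+0.0000  +0.1106  +0.2326  -0.2003  +0.1969  -0.1203]
  T[3,:] = [+0.0000  -0.0447  -0.1961  +0.0333  -0.1337  -0.2493]
  T[4,:] = [+0.0000  +0.0883  +0.0589  +0.0656  -0.0933  -0.2321]
  T[5,:] = [+0.0000  -0.0048  -0.0809  +0.1012  -0.1312  -0.0974]
moduli |λ_i(T)| = 0.5535, 0.2039, 0.1458, 0.1458, 0.0051, 0.0000.
ρ(T) = max|λ| = 0.5535; 0.5535 < 1 ⇒ converges.

yes, ρ = 0.5535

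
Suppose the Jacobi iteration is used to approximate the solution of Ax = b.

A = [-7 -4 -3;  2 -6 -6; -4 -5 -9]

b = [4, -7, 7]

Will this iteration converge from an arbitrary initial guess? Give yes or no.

A = D + L + U where D = diag(-7, -6, -9).
T_J = -D⁻¹(L+U): T[0,2] = -(-3)/(-7) = -0.4286; T[0,0] = 0.
  T[0,:] = [+0.0000, -0.5714, -0.4286]
  T[1,:] = [+0.3333, +0.0000, -1.0000]
  T[2,:] = [-0.4444, -0.5556, +0.0000]
moduli |λ_i(T)| = 0.8697, 0.4481, 0.4481.
spectral radius ρ = 0.8697; 0.8697 < 1, so it converges for any x₀.

yes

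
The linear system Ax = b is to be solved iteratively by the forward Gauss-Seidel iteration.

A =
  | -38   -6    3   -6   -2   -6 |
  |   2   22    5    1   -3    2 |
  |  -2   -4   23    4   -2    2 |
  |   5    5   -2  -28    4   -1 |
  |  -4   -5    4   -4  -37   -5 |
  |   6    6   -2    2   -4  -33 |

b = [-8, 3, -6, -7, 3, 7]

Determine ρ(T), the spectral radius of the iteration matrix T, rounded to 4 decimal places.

Split A = D + L + U, D = diag(-38, 22, 23, -28, -37, -33).
T_GS = -(D+L)⁻¹U: row 0 first, T[0,4] = -(-2)/(-38) = -0.0526; later rows by forward substitution.
  T[0,:] = [+0.0000 -0.1579 +0.0789 -0.1579 -0.0526 -0.1579]
  T[1,:] = [+0.0000 +0.0144 -0.2344 -0.0311 +0.1411 -0.0766]
  T[2,:] = [+0.0000 -0.0112 -0.0339 -0.1931 +0.1069 -0.1140]
  T[3,:] = [+0.0000 -0.0248 -0.0253 -0.0200 +0.1510 -0.0694]
  T[4,:] = [+0.0000 +0.0166 +0.0222 +0.0026 -0.0182 -0.1125]
  T[5,:] = [+0.0000 -0.0289 -0.0304 -0.0242 +0.0210 -0.0263]
eigenvalue magnitudes: 0.1934, 0.1129, 0.1129, 0.0997, 0.0891, 0.0000.
ρ = 0.1934; 0.1934 < 1: convergent.

0.1934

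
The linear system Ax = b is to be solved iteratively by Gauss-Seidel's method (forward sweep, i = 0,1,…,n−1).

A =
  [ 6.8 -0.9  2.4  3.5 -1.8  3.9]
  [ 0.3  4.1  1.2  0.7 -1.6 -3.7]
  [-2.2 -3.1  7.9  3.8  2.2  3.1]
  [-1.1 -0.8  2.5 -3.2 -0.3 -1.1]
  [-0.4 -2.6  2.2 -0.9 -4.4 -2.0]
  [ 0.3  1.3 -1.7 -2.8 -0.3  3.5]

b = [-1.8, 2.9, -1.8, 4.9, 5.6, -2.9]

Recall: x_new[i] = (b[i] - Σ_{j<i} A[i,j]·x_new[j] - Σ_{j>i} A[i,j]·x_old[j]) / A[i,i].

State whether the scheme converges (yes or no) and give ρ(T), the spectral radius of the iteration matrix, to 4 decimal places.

no, ρ = 1.5224

Diagonal D = diag(6.8, 4.1, 7.9, -3.2, -4.4, 3.5); L, U strict lower/upper.
T_GS = -(D+L)⁻¹U: row 0 first, T[0,4] = -(-1.8)/(6.8) = +0.2647; later rows by forward substitution.
  T[0,:] = [+0.0000, +0.1324, -0.3529, -0.5147, +0.2647, -0.5735]
  T[1,:] = [+0.0000, -0.0097, -0.2669, -0.1331, +0.3709, +0.9444]
  T[2,:] = [+0.0000, +0.0331, -0.2030, -0.6766, -0.0592, -0.1815]
  T[3,:] = [+0.0000, -0.0172, +0.0294, -0.3184, -0.3237, -0.5245]
  T[4,:] = [+0.0000, +0.0137, +0.0823, -0.1477, -0.2066, -0.9439]
  T[5,:] = [+0.0000, -0.0043, +0.0614, -0.5024, -0.4659, -0.8903]
|λ(T)| sorted: 1.5224, 0.2573, 0.0911, 0.0911, 0.0209, 0.0000.
ρ = 1.5224; 1.5224 > 1 ⇒ diverges.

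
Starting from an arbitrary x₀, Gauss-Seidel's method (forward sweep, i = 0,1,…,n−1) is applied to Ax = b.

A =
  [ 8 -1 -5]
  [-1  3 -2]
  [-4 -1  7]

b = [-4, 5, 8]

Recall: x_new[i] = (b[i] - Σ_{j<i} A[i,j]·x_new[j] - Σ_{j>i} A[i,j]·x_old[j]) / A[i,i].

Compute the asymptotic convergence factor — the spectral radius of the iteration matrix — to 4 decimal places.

Write A = D+L+U with D = diag(8, 3, 7).
GS T = -(D+L)⁻¹U: row 0 first, T[0,1] = -(-1)/(8) = +0.1250; later rows by forward substitution.
  T[0,:] = [+0.0000, +0.1250, +0.6250]
  T[1,:] = [+0.0000, +0.0417, +0.8750]
  T[2,:] = [+0.0000, +0.0774, +0.4821]
|λ(T)| sorted: 0.6028, 0.0790, 0.0000.
ρ = 0.6028; 0.6028 < 1 ⇒ converges.

0.6028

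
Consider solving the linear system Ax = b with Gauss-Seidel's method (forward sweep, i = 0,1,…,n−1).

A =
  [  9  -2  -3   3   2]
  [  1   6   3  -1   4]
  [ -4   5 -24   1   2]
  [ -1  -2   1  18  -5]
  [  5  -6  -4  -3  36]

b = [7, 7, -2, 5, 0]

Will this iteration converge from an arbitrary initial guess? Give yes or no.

yes

Let D = diag(9, 6, -24, 18, 36); L, U the strict triangles.
T_GS = -(D+L)⁻¹U: row 0 first, T[0,1] = -(-2)/(9) = +0.2222; later rows by forward substitution.
  T[0,:] = [+0.0000  +0.2222  +0.3333  -0.3333  -0.2222]
  T[1,:] = [+0.0000  -0.0370  -0.5556  +0.2222  -0.6296]
  T[2,:] = [+0.0000  -0.0448  -0.1713  +0.1435  -0.0108]
  T[3,:] = [+0.0000  +0.0107  -0.0337  -0.0018  +0.1961]
  T[4,:] = [+0.0000  -0.0411  -0.1607  +0.0991  -0.0589]
|λ(T)| sorted: 0.4094, 0.1120, 0.0624, 0.0624, 0.0000.
ρ(T) = max|λ| = 0.4094; 0.4094 < 1 ⇒ converges.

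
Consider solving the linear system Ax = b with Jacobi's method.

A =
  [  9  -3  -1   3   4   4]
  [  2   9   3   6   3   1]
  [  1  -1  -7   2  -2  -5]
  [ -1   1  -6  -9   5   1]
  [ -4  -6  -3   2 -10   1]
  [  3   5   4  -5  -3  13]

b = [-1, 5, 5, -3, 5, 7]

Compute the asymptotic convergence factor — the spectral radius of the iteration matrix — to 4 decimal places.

1.2454

Write A = D+L+U with D = diag(9, 9, -7, -9, -10, 13).
Jacobi: T = -D⁻¹(L+U), T[5,3] = -(-5)/(13) = +0.3846; T[5,5] = 0.
  T[0,:] = [+0.0000  +0.3333  +0.1111  -0.3333  -0.4444  -0.4444]
  T[1,:] = [-0.2222  +0.0000  -0.3333  -0.6667  -0.3333  -0.1111]
  T[2,:] = [+0.1429  -0.1429  +0.0000  +0.2857  -0.2857  -0.7143]
  T[3,:] = [-0.1111  +0.1111  -0.6667  +0.0000  +0.5556  +0.1111]
  T[4,:] = [-0.4000  -0.6000  -0.3000  +0.2000  +0.0000  +0.1000]
  T[5,:] = [-0.2308  -0.3846  -0.3077  +0.3846  +0.2308  +0.0000]
|λ(T)| sorted: 1.2454, 0.8602, 0.6425, 0.6425, 0.1695, 0.0147.
ρ = 1.2454; 1.2454 > 1: divergent.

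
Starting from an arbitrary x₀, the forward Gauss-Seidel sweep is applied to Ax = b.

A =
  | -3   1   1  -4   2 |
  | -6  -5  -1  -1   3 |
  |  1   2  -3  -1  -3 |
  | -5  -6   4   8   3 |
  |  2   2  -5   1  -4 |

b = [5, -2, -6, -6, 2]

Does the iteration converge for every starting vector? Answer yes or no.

no

Diagonal D = diag(-3, -5, -3, 8, -4); L, U strict lower/upper.
T_GS = -(D+L)⁻¹U: row 0 first, T[0,1] = -(1)/(-3) = +0.3333; later rows by forward substitution.
  T[0,:] = [+0.0000 +0.3333 +0.3333 -1.3333 +0.6667]
  T[1,:] = [+0.0000 -0.4000 -0.6000 +1.4000 -0.2000]
  T[2,:] = [+0.0000 -0.1556 -0.2889 +0.1556 -0.9111]
  T[3,:] = [+0.0000 -0.0139 -0.0972 +0.1389 +0.3472]
  T[4,:] = [+0.0000 +0.1576 +0.2035 -0.1264 +1.4590]
|λ(T)| sorted: 1.3579, 0.3352, 0.1681, 0.0545, 0.0000.
ρ(T) = max|λ| = 1.3579; 1.3579 > 1, so it fails to converge.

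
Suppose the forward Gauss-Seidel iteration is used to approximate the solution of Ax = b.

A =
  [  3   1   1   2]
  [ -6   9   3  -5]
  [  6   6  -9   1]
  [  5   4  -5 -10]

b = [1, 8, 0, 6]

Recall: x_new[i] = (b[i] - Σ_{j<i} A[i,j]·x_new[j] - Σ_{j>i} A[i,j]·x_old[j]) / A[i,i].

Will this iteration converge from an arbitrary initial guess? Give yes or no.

Write A = D+L+U with D = diag(3, 9, -9, -10).
Gauss-Seidel: T = -(D+L)⁻¹U, row 0 first, T[0,3] = -(2)/(3) = -0.6667; later rows by forward substitution.
  T[0,:] = [+0.0000 -0.3333 -0.3333 -0.6667]
  T[1,:] = [+0.0000 -0.2222 -0.5556 +0.1111]
  T[2,:] = [+0.0000 -0.3704 -0.5926 -0.2593]
  T[3,:] = [+0.0000 -0.0704 -0.0926 -0.1593]
moduli |λ_i(T)| = 0.9241, 0.1105, 0.0605, 0.0000.
spectral radius ρ = 0.9241; 0.9241 < 1 ⇒ converges.

yes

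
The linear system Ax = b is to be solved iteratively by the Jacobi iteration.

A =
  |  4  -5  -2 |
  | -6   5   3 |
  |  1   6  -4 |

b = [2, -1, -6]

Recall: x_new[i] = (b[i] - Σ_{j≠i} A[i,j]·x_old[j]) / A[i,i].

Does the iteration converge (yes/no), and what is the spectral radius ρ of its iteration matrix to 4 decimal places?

Write A = D+L+U with D = diag(4, 5, -4).
Jacobi: T = -D⁻¹(L+U), T[2,0] = -(1)/(-4) = +0.2500; T[2,2] = 0.
  T[0,:] = [+0.0000  +1.2500  +0.5000]
  T[1,:] = [+1.2000  +0.0000  -0.6000]
  T[2,:] = [+0.2500  +1.5000  +0.0000]
moduli |λ_i(T)| = 1.1578, 0.7845, 0.7845.
ρ = 1.1578; 1.1578 > 1 ⇒ diverges.

no, ρ = 1.1578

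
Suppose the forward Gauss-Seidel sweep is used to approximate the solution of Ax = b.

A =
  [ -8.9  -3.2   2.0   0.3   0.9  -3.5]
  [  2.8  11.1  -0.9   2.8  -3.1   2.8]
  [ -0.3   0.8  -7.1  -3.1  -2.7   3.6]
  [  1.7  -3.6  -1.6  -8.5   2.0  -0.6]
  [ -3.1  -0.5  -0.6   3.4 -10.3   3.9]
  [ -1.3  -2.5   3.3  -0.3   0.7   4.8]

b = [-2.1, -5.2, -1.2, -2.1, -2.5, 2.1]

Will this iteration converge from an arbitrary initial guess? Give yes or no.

Write A = D+L+U with D = diag(-8.9, 11.1, -7.1, -8.5, -10.3, 4.8).
T_GS = -(D+L)⁻¹U: row 0 first, T[0,1] = -(-3.2)/(-8.9) = -0.3596; later rows by forward substitution.
  T[0,:] = [+0.0000  -0.3596  +0.2247  +0.0337  +0.1011  -0.3933]
  T[1,:] = [+0.0000  +0.0907  +0.0244  -0.2608  +0.2538  -0.1531]
  T[2,:] = [+0.0000  +0.0254  -0.0067  -0.4674  -0.3560  +0.5064]
  T[3,:] = [+0.0000  -0.1151  +0.0359  +0.2052  +0.2150  -0.1797]
  T[4,:] = [+0.0000  +0.0643  -0.0566  +0.0975  +0.0490  +0.4156]
  T[5,:] = [+0.0000  -0.0842  +0.0887  +0.1933  +0.4106  -0.6062]
|roots of det(T-λI)|: 0.8629, 0.3589, 0.2618, 0.0758, 0.0500, 0.0000.
ρ = 0.8629; 0.8629 < 1, so it converges for any x₀.

yes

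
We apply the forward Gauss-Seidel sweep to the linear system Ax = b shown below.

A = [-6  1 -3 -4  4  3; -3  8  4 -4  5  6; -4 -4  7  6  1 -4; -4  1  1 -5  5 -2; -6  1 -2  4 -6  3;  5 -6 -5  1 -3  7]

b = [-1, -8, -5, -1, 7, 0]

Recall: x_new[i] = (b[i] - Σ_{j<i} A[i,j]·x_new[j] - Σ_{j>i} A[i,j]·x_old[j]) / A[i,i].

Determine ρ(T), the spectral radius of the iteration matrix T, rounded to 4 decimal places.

1.3371

Diagonal D = diag(-6, 8, 7, -5, -6, 7); L, U strict lower/upper.
GS T = -(D+L)⁻¹U: row 0 first, T[0,1] = -(1)/(-6) = +0.1667; later rows by forward substitution.
  T[0,:] = [+0.0000  +0.1667  -0.5000  -0.6667  +0.6667  +0.5000]
  T[1,:] = [+0.0000  +0.0625  -0.6875  +0.2500  -0.3750  -0.5625]
  T[2,:] = [+0.0000  +0.1310  -0.6786  -1.0952  +0.0238  +0.5357]
  T[3,:] = [+0.0000  -0.0946  +0.1268  +0.3643  +0.3964  -0.8054]
  T[4,:] = [+0.0000  -0.2630  +0.6961  +1.3163  -0.4728  -0.8092]
  T[5,:] = [+0.0000  -0.0711  -0.4366  +0.4202  -1.0399  -0.6884]
|λ(T)| sorted: 1.3371, 0.8628, 0.5464, 0.5464, 0.0741, 0.0000.
ρ(T) = max|λ| = 1.3371; 1.3371 > 1 ⇒ diverges.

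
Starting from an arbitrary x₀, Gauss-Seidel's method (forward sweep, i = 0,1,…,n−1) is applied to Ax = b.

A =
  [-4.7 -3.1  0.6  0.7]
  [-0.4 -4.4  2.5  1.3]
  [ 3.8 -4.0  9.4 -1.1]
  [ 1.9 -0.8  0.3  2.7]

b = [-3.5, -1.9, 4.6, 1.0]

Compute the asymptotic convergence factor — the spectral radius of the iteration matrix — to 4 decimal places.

Write A = D+L+U with D = diag(-4.7, -4.4, 9.4, 2.7).
GS T = -(D+L)⁻¹U: row 0 first, T[0,3] = -(0.7)/(-4.7) = +0.1489; later rows by forward substitution.
  T[0,:] = [+0.0000  -0.6596  +0.1277  +0.1489]
  T[1,:] = [+0.0000  +0.0600  +0.5566  +0.2819]
  T[2,:] = [+0.0000  +0.2922  +0.1852  +0.1768]
  T[3,:] = [+0.0000  +0.4494  +0.0545  -0.0409]
eigenvalue magnitudes: 0.6960, 0.3727, 0.1190, 0.0000.
spectral radius ρ = 0.6960; 0.6960 < 1: convergent.

0.6960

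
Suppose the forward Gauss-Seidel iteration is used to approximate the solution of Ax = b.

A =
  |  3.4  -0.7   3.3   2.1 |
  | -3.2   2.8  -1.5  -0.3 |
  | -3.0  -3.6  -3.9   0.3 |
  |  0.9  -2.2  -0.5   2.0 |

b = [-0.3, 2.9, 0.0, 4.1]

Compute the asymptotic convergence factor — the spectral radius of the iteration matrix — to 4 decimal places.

Write A = D+L+U with D = diag(3.4, 2.8, -3.9, 2).
GS T = -(D+L)⁻¹U: row 0 first, T[0,3] = -(2.1)/(3.4) = -0.6176; later rows by forward substitution.
  T[0,:] = [+0.0000, +0.2059, -0.9706, -0.6176]
  T[1,:] = [+0.0000, +0.2353, -0.5735, -0.5987]
  T[2,:] = [+0.0000, -0.3756, +1.2760, +1.1047]
  T[3,:] = [+0.0000, +0.0723, +0.1249, -0.1045]
|eigenvalues of T|: 1.5158, 0.1286, 0.0196, 0.0000.
ρ(T) = max|λ| = 1.5158; 1.5158 > 1, so it fails to converge.

1.5158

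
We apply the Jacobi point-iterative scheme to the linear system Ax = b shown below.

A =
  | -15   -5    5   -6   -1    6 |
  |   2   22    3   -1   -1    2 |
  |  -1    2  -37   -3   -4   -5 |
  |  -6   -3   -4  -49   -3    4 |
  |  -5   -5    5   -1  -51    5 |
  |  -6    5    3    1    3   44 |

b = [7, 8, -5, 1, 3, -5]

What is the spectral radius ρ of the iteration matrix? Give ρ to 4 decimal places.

0.3196

A = D + L + U where D = diag(-15, 22, -37, -49, -51, 44).
Jacobi T = -D⁻¹(L+U): T[0,1] = -(-5)/(-15) = -0.3333; T[0,0] = 0.
  T[0,:] = [+0.0000 -0.3333 +0.3333 -0.4000 -0.0667 +0.4000]
  T[1,:] = [-0.0909 +0.0000 -0.1364 +0.0455 +0.0455 -0.0909]
  T[2,:] = [-0.0270 +0.0541 +0.0000 -0.0811 -0.1081 -0.1351]
  T[3,:] = [-0.1224 -0.0612 -0.0816 +0.0000 -0.0612 +0.0816]
  T[4,:] = [-0.0980 -0.0980 +0.0980 -0.0196 +0.0000 +0.0980]
  T[5,:] = [+0.1364 -0.1136 -0.0682 -0.0227 -0.0682 +0.0000]
eigenvalue magnitudes: 0.3196, 0.2702, 0.2702, 0.1671, 0.1028, 0.1028.
ρ(T) = max|λ| = 0.3196; 0.3196 < 1: convergent.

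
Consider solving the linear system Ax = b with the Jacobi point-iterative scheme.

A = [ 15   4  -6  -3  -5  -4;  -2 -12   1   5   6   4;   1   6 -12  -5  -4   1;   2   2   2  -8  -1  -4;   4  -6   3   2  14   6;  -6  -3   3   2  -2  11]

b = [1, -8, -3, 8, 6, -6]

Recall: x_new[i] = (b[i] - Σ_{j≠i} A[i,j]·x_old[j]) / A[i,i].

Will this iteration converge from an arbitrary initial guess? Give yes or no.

no

Write A = D+L+U with D = diag(15, -12, -12, -8, 14, 11).
Jacobi: T = -D⁻¹(L+U), T[1,3] = -(5)/(-12) = +0.4167; T[1,1] = 0.
  T[0,:] = [+0.0000 -0.2667 +0.4000 +0.2000 +0.3333 +0.2667]
  T[1,:] = [-0.1667 +0.0000 +0.0833 +0.4167 +0.5000 +0.3333]
  T[2,:] = [+0.0833 +0.5000 +0.0000 -0.4167 -0.3333 +0.0833]
  T[3,:] = [+0.2500 +0.2500 +0.2500 +0.0000 -0.1250 -0.5000]
  T[4,:] = [-0.2857 +0.4286 -0.2143 -0.1429 +0.0000 -0.4286]
  T[5,:] = [+0.5455 +0.2727 -0.2727 -0.1818 +0.1818 +0.0000]
|roots of det(T-λI)|: 1.1840, 0.5057, 0.5057, 0.4650, 0.4650, 0.3730.
ρ = 1.1840; 1.1840 > 1 ⇒ diverges.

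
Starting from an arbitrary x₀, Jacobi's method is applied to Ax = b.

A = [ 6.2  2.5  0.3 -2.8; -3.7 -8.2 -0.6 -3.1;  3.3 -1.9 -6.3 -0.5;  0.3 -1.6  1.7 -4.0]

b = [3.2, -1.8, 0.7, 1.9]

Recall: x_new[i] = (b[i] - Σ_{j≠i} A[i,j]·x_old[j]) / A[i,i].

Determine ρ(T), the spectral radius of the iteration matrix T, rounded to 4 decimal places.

0.8525

Diagonal D = diag(6.2, -8.2, -6.3, -4); L, U strict lower/upper.
T_J = -D⁻¹(L+U): T[2,0] = -(3.3)/(-6.3) = +0.5238; T[2,2] = 0.
  T[0,:] = [+0.0000  -0.4032  -0.0484  +0.4516]
  T[1,:] = [-0.4512  +0.0000  -0.0732  -0.3780]
  T[2,:] = [+0.5238  -0.3016  +0.0000  -0.0794]
  T[3,:] = [+0.0750  -0.4000  +0.4250  +0.0000]
|eigenvalues of T|: 0.8525, 0.4639, 0.4639, 0.4159.
spectral radius ρ = 0.8525; 0.8525 < 1: convergent.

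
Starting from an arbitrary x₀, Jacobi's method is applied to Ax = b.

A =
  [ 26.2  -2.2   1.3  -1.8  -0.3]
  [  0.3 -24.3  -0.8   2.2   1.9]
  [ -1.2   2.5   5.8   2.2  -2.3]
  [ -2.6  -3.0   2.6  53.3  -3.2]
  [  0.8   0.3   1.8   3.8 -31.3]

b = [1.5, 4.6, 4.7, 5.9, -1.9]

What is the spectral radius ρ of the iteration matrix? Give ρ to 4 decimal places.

Diagonal D = diag(26.2, -24.3, 5.8, 53.3, -31.3); L, U strict lower/upper.
Jacobi: T = -D⁻¹(L+U), T[3,4] = -(-3.2)/(53.3) = +0.0600; T[3,3] = 0.
  T[0,:] = [+0.0000 +0.0840 -0.0496 +0.0687 +0.0115]
  T[1,:] = [+0.0123 +0.0000 -0.0329 +0.0905 +0.0782]
  T[2,:] = [+0.2069 -0.4310 +0.0000 -0.3793 +0.3966]
  T[3,:] = [+0.0488 +0.0563 -0.0488 +0.0000 +0.0600]
  T[4,:] = [+0.0256 +0.0096 +0.0575 +0.1214 +0.0000]
moduli |λ_i(T)| = 0.2591, 0.2157, 0.0962, 0.0562, 0.0034.
spectral radius ρ = 0.2591; 0.2591 < 1: convergent.

0.2591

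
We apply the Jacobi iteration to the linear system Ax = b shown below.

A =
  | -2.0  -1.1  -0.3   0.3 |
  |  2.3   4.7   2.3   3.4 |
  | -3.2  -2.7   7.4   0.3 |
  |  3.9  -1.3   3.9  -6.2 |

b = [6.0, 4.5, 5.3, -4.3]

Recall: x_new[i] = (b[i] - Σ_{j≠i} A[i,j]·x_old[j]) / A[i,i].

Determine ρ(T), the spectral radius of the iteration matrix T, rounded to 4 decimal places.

0.8752

Diagonal D = diag(-2, 4.7, 7.4, -6.2); L, U strict lower/upper.
Jacobi T = -D⁻¹(L+U): T[2,3] = -(0.3)/(7.4) = -0.0405; T[2,2] = 0.
  T[0,:] = [+0.0000  -0.5500  -0.1500  +0.1500]
  T[1,:] = [-0.4894  +0.0000  -0.4894  -0.7234]
  T[2,:] = [+0.4324  +0.3649  +0.0000  -0.0405]
  T[3,:] = [+0.6290  -0.2097  +0.6290  +0.0000]
|λ(T)| sorted: 0.8752, 0.5780, 0.5780, 0.5138.
ρ = 0.8752; 0.8752 < 1 ⇒ converges.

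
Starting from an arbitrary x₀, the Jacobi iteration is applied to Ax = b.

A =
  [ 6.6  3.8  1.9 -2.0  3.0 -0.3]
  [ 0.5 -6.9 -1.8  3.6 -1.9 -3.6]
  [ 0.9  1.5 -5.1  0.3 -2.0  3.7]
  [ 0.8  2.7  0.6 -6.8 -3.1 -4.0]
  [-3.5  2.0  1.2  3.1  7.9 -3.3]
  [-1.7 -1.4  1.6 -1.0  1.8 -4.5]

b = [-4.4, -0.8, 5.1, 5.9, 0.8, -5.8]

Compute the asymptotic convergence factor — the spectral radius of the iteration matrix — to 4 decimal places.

1.1549

Write A = D+L+U with D = diag(6.6, -6.9, -5.1, -6.8, 7.9, -4.5).
Jacobi T = -D⁻¹(L+U): T[4,1] = -(2)/(7.9) = -0.2532; T[4,4] = 0.
  T[0,:] = [+0.0000 -0.5758 -0.2879 +0.3030 -0.4545 +0.0455]
  T[1,:] = [+0.0725 +0.0000 -0.2609 +0.5217 -0.2754 -0.5217]
  T[2,:] = [+0.1765 +0.2941 +0.0000 +0.0588 -0.3922 +0.7255]
  T[3,:] = [+0.1176 +0.3971 +0.0882 +0.0000 -0.4559 -0.5882]
  T[4,:] = [+0.4430 -0.2532 -0.1519 -0.3924 +0.0000 +0.4177]
  T[5,:] = [-0.3778 -0.3111 +0.3556 -0.2222 +0.4000 +0.0000]
eigenvalue magnitudes: 1.1549, 0.7368, 0.7368, 0.3232, 0.3220, 0.3220.
ρ(T) = max|λ| = 1.1549; 1.1549 > 1: divergent.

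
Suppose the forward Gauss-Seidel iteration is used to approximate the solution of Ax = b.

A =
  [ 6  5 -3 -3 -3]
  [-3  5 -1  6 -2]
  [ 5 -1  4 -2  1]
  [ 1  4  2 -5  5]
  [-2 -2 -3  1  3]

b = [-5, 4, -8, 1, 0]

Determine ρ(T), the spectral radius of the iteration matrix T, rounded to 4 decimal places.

1.2526

Let D = diag(6, 5, 4, -5, 3); L, U the strict triangles.
Gauss-Seidel: T = -(D+L)⁻¹U, row 0 first, T[0,3] = -(-3)/(6) = +0.5000; later rows by forward substitution.
  T[0,:] = [+0.0000 -0.8333 +0.5000 +0.5000 +0.5000]
  T[1,:] = [+0.0000 -0.5000 +0.5000 -0.9000 +0.7000]
  T[2,:] = [+0.0000 +0.9167 -0.5000 -0.3500 -0.7000]
  T[3,:] = [+0.0000 -0.2000 +0.3000 -0.7600 +1.3800]
  T[4,:] = [+0.0000 +0.0944 +0.0667 -0.3633 -0.3600]
|eigenvalues of T|: 1.2526, 0.6529, 0.6529, 0.1040, 0.0000.
ρ(T) = max|λ| = 1.2526; 1.2526 > 1, so it fails to converge.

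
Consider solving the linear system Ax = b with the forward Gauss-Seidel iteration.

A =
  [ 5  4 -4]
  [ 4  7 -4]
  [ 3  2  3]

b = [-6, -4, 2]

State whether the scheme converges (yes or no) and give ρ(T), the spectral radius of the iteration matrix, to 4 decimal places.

Diagonal D = diag(5, 7, 3); L, U strict lower/upper.
GS T = -(D+L)⁻¹U: row 0 first, T[0,1] = -(4)/(5) = -0.8000; later rows by forward substitution.
  T[0,:] = [+0.0000, -0.8000, +0.8000]
  T[1,:] = [+0.0000, +0.4571, +0.1143]
  T[2,:] = [+0.0000, +0.4952, -0.8762]
moduli |λ_i(T)| = 0.9174, 0.4983, 0.0000.
spectral radius ρ = 0.9174; 0.9174 < 1, so it converges for any x₀.

yes, ρ = 0.9174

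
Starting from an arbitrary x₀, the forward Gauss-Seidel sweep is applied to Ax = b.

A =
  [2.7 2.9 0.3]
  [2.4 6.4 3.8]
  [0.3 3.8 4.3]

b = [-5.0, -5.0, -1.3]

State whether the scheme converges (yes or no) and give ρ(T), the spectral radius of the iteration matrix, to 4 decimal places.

yes, ρ = 0.8458

Write A = D+L+U with D = diag(2.7, 6.4, 4.3).
T_GS = -(D+L)⁻¹U: row 0 first, T[0,2] = -(0.3)/(2.7) = -0.1111; later rows by forward substitution.
  T[0,:] = [+0.0000, -1.0741, -0.1111]
  T[1,:] = [+0.0000, +0.4028, -0.5521]
  T[2,:] = [+0.0000, -0.2810, +0.4956]
eigenvalue magnitudes: 0.8458, 0.0526, 0.0000.
spectral radius ρ = 0.8458; 0.8458 < 1, so it converges for any x₀.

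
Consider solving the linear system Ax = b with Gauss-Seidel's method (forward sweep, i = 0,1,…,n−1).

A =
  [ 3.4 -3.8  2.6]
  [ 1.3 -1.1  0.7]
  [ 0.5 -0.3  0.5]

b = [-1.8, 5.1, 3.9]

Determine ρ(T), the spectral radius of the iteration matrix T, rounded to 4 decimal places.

Split A = D + L + U, D = diag(3.4, -1.1, 0.5).
T_GS = -(D+L)⁻¹U: row 0 first, T[0,1] = -(-3.8)/(3.4) = +1.1176; later rows by forward substitution.
  T[0,:] = [+0.0000, +1.1176, -0.7647]
  T[1,:] = [+0.0000, +1.3209, -0.2674]
  T[2,:] = [+0.0000, -0.3251, +0.6043]
|λ(T)| sorted: 1.4266, 0.4986, 0.0000.
ρ(T) = max|λ| = 1.4266; 1.4266 > 1: divergent.

1.4266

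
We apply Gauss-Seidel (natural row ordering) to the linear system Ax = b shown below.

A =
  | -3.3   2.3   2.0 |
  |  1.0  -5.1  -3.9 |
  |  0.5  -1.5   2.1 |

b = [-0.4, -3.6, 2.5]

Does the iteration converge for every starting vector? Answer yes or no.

yes

Let D = diag(-3.3, -5.1, 2.1); L, U the strict triangles.
GS T = -(D+L)⁻¹U: row 0 first, T[0,1] = -(2.3)/(-3.3) = +0.6970; later rows by forward substitution.
  T[0,:] = [+0.0000  +0.6970  +0.6061]
  T[1,:] = [+0.0000  +0.1367  -0.6459]
  T[2,:] = [+0.0000  -0.0683  -0.6056]
|roots of det(T-λI)|: 0.6610, 0.1920, 0.0000.
ρ(T) = max|λ| = 0.6610; 0.6610 < 1: convergent.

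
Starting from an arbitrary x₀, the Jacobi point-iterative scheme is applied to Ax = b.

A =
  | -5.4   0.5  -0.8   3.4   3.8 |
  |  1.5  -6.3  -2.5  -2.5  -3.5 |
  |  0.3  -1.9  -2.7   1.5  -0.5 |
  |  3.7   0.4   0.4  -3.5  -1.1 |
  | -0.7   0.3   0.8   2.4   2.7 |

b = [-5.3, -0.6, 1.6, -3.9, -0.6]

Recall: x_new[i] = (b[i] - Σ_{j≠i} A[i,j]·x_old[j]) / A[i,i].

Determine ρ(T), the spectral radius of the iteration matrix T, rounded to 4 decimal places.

1.3138

Let D = diag(-5.4, -6.3, -2.7, -3.5, 2.7); L, U the strict triangles.
Jacobi: T = -D⁻¹(L+U), T[4,0] = -(-0.7)/(2.7) = +0.2593; T[4,4] = 0.
  T[0,:] = [+0.0000, +0.0926, -0.1481, +0.6296, +0.7037]
  T[1,:] = [+0.2381, +0.0000, -0.3968, -0.3968, -0.5556]
  T[2,:] = [+0.1111, -0.7037, +0.0000, +0.5556, -0.1852]
  T[3,:] = [+1.0571, +0.1143, +0.1143, +0.0000, -0.3143]
  T[4,:] = [+0.2593, -0.1111, -0.2963, -0.8889, +0.0000]
moduli |λ_i(T)| = 1.3138, 0.8777, 0.8777, 0.6580, 0.4704.
ρ(T) = max|λ| = 1.3138; 1.3138 > 1 ⇒ diverges.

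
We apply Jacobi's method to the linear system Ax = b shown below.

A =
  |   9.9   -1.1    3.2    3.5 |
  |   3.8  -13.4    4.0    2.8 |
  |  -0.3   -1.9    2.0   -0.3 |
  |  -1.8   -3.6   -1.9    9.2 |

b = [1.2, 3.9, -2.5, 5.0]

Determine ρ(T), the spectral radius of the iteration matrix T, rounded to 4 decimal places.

0.6216

Let D = diag(9.9, -13.4, 2, 9.2); L, U the strict triangles.
Jacobi T = -D⁻¹(L+U): T[3,1] = -(-3.6)/(9.2) = +0.3913; T[3,3] = 0.
  T[0,:] = [+0.0000, +0.1111, -0.3232, -0.3535]
  T[1,:] = [+0.2836, +0.0000, +0.2985, +0.2090]
  T[2,:] = [+0.1500, +0.9500, +0.0000, +0.1500]
  T[3,:] = [+0.1957, +0.3913, +0.2065, +0.0000]
|eigenvalues of T|: 0.6216, 0.4461, 0.4461, 0.1577.
ρ(T) = max|λ| = 0.6216; 0.6216 < 1: convergent.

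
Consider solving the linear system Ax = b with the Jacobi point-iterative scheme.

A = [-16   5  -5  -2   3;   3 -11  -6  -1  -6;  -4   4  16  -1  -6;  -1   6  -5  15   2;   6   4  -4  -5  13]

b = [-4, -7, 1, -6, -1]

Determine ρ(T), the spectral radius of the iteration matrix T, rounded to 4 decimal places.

A = D + L + U where D = diag(-16, -11, 16, 15, 13).
Jacobi: T = -D⁻¹(L+U), T[2,4] = -(-6)/(16) = +0.3750; T[2,2] = 0.
  T[0,:] = [+0.0000 +0.3125 -0.3125 -0.1250 +0.1875]
  T[1,:] = [+0.2727 +0.0000 -0.5455 -0.0909 -0.5455]
  T[2,:] = [+0.2500 -0.2500 +0.0000 +0.0625 +0.3750]
  T[3,:] = [+0.0667 -0.4000 +0.3333 +0.0000 -0.1333]
  T[4,:] = [-0.4615 -0.3077 +0.3077 +0.3846 +0.0000]
|roots of det(T-λI)|: 0.9385, 0.5362, 0.5362, 0.3697, 0.0956.
ρ(T) = max|λ| = 0.9385; 0.9385 < 1 ⇒ converges.

0.9385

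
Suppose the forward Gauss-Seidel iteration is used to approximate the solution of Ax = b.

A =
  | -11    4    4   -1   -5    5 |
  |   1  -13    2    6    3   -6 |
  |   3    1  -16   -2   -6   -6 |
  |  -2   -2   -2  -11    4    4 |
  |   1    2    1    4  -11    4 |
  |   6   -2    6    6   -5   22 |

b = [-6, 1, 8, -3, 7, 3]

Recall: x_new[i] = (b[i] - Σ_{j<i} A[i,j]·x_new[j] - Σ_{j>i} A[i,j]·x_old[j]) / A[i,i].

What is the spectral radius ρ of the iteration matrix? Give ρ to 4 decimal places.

0.5022

Split A = D + L + U, D = diag(-11, -13, -16, -11, -11, 22).
T_GS = -(D+L)⁻¹U: row 0 first, T[0,5] = -(5)/(-11) = +0.4545; later rows by forward substitution.
  T[0,:] = [+0.0000 +0.3636 +0.3636 -0.0909 -0.4545 +0.4545]
  T[1,:] = [+0.0000 +0.0280 +0.1818 +0.4545 +0.1958 -0.4266]
  T[2,:] = [+0.0000 +0.0699 +0.0795 -0.1136 -0.4480 -0.3164]
  T[3,:] = [+0.0000 -0.0839 -0.1136 -0.0455 +0.4921 +0.4161]
  T[4,:] = [+0.0000 +0.0140 +0.0320 +0.0475 +0.1325 +0.4499]
  T[5,:] = [+0.0000 -0.0896 -0.0661 +0.1203 +0.1598 -0.0877]
|eigenvalues of T|: 0.5022, 0.2771, 0.2771, 0.0809, 0.0809, 0.0000.
ρ = 0.5022; 0.5022 < 1: convergent.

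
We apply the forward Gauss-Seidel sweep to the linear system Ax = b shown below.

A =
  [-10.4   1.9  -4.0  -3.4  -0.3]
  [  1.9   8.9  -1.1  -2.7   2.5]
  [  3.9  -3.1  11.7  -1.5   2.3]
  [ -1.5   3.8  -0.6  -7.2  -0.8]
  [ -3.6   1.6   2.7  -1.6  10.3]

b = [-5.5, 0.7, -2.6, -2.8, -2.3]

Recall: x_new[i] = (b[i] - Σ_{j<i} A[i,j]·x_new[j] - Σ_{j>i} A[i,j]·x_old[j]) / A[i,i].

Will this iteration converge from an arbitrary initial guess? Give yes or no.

Write A = D+L+U with D = diag(-10.4, 8.9, 11.7, -7.2, 10.3).
T_GS = -(D+L)⁻¹U: row 0 first, T[0,1] = -(1.9)/(-10.4) = +0.1827; later rows by forward substitution.
  T[0,:] = [+0.0000, +0.1827, -0.3846, -0.3269, -0.0288]
  T[1,:] = [+0.0000, -0.0390, +0.2057, +0.3732, -0.2747]
  T[2,:] = [+0.0000, -0.0712, +0.1827, +0.3361, -0.2598]
  T[3,:] = [+0.0000, -0.0527, +0.1735, +0.2371, -0.2285]
  T[4,:] = [+0.0000, +0.0804, -0.1873, -0.2235, +0.0652]
|roots of det(T-λI)|: 0.5327, 0.1019, 0.0537, 0.0386, 0.0000.
ρ(T) = max|λ| = 0.5327; 0.5327 < 1, so it converges for any x₀.

yes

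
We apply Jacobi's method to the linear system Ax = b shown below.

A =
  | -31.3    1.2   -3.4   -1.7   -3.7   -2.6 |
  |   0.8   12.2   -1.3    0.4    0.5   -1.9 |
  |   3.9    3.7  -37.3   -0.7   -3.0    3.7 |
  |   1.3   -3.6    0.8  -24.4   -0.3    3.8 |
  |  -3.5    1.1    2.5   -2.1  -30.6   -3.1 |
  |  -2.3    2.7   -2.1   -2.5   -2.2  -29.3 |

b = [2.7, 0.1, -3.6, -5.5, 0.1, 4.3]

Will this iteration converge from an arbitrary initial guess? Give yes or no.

Diagonal D = diag(-31.3, 12.2, -37.3, -24.4, -30.6, -29.3); L, U strict lower/upper.
Jacobi: T = -D⁻¹(L+U), T[1,4] = -(0.5)/(12.2) = -0.0410; T[1,1] = 0.
  T[0,:] = [+0.0000  +0.0383  -0.1086  -0.0543  -0.1182  -0.0831]
  T[1,:] = [-0.0656  +0.0000  +0.1066  -0.0328  -0.0410  +0.1557]
  T[2,:] = [+0.1046  +0.0992  +0.0000  -0.0188  -0.0804  +0.0992]
  T[3,:] = [+0.0533  -0.1475  +0.0328  +0.0000  -0.0123  +0.1557]
  T[4,:] = [-0.1144  +0.0359  +0.0817  -0.0686  +0.0000  -0.1013]
  T[5,:] = [-0.0785  +0.0922  -0.0717  -0.0853  -0.0751  +0.0000]
|λ(T)| sorted: 0.1673, 0.1400, 0.1270, 0.1270, 0.1184, 0.1184.
ρ(T) = max|λ| = 0.1673; 0.1673 < 1: convergent.

yes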